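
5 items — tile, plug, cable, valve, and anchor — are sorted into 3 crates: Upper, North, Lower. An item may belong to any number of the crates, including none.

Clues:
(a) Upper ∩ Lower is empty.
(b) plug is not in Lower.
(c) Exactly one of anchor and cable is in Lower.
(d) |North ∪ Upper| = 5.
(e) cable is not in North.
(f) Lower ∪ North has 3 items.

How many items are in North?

3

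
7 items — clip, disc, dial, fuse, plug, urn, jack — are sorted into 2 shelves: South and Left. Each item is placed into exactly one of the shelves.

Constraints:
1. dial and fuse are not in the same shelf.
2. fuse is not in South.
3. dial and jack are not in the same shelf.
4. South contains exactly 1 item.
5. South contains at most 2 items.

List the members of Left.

Left = {clip, disc, fuse, jack, plug, urn}

From (2): fuse ∉ South.
Only one shelf left: fuse ∈ Left.
(1): dial ∉ Left.
Only one shelf left: dial ∈ South.
(3): jack ∉ South.
(4): South already has 1, so the rest are out.
Only one shelf left: clip ∈ Left.
Only one shelf left: disc ∈ Left.
Only one shelf left: plug ∈ Left.
Only one shelf left: urn ∈ Left.
Only one shelf left: jack ∈ Left.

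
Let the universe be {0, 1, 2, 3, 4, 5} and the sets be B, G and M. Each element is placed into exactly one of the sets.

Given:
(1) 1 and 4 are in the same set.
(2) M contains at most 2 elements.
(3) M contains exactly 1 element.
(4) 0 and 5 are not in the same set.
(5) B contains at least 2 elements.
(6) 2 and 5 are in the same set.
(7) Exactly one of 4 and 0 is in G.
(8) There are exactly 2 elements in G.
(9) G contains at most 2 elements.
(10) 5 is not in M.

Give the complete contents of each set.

B = {2, 3, 5}; G = {1, 4}; M = {0}

From (10): 5 ∉ M.
(6): 2 matches 5: 2 ∉ M.
Suppose 0 ∈ B: no assignment then satisfies all the clues, so 0 ∉ B.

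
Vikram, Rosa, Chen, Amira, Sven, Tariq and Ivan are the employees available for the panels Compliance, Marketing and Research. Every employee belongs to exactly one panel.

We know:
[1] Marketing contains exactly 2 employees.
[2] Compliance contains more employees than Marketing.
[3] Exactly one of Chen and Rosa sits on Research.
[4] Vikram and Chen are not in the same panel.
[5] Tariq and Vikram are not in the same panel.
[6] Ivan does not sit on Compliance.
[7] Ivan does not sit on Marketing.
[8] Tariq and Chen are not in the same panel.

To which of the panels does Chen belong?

Chen: Research

From (6): Ivan ∉ Compliance.
From (7): Ivan ∉ Marketing.
Only one panel left: Ivan ∈ Research.
Suppose Chen ∈ Compliance: no assignment then satisfies all the clues, so Chen ∉ Compliance.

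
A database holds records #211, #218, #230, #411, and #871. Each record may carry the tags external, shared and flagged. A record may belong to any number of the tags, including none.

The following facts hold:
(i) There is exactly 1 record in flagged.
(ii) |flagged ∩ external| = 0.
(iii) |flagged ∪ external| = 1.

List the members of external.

external = {}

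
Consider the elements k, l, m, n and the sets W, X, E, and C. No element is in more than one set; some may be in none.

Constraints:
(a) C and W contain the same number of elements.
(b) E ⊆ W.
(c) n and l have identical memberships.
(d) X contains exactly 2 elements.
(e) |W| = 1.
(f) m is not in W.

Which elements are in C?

C = {m}

From (f): m ∉ W.
(b) contrapositive: m ∉ E.
Suppose k ∈ C: no assignment then satisfies all the clues, so k ∉ C.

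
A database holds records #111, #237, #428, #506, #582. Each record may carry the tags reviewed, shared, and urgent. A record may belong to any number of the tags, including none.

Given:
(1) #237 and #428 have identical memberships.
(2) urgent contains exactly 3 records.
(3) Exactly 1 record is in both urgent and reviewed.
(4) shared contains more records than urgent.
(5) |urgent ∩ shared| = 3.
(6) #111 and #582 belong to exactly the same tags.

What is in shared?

shared = {#111, #237, #428, #506, #582}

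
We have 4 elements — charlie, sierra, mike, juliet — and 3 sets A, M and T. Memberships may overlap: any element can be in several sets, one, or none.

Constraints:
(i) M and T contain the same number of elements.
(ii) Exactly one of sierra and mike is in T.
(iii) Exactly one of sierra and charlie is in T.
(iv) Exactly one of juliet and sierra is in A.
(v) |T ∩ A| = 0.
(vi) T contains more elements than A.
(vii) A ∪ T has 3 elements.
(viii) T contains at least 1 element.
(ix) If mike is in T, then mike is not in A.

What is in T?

T = {charlie, mike}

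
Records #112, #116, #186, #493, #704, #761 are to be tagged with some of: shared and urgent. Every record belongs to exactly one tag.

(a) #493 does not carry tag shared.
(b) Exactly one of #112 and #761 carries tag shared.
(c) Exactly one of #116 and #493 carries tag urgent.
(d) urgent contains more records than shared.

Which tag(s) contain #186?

From (a): #493 ∉ shared.
Only one tag left: #493 ∈ urgent.
(c) (exactly one): #116 ∉ urgent.
Only one tag left: #116 ∈ shared.
Suppose #186 ∈ shared: no assignment then satisfies all the clues, so #186 ∉ shared.

#186: urgent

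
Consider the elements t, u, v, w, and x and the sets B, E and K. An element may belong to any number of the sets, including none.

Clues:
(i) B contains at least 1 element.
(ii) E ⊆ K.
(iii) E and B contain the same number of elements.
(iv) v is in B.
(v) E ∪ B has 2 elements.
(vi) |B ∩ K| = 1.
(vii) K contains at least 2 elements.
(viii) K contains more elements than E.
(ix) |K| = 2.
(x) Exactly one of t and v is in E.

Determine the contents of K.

K = {t, v}

From (iv): v ∈ B.
Suppose t ∉ K: no assignment then satisfies all the clues, so t ∈ K.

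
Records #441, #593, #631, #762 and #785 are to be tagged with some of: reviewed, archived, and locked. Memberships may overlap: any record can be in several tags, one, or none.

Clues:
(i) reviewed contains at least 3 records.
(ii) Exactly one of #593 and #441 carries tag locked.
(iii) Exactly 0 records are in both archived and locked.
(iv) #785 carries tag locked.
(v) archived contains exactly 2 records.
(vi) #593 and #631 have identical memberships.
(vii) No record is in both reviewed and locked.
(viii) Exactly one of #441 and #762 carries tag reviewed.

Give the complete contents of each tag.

reviewed = {#593, #631, #762}; archived = {#593, #631}; locked = {#441, #785}

From (iv): #785 ∈ locked.
(vii) (disjoint): #785 ∉ reviewed.
Suppose #441 ∈ reviewed: no assignment then satisfies all the clues, so #441 ∉ reviewed.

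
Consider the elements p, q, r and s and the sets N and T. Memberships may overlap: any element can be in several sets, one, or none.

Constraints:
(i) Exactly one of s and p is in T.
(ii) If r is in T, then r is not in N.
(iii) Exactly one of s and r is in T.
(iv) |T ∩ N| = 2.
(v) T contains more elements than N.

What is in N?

N = {p, q}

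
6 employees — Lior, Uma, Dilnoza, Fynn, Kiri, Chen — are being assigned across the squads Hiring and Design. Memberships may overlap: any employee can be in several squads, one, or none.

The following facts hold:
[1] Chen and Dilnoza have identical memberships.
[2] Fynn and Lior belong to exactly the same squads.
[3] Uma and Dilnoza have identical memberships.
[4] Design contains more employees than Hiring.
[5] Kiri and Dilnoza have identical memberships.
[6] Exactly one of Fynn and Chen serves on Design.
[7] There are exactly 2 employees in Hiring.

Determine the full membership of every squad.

Hiring = {Fynn, Lior}; Design = {Chen, Dilnoza, Kiri, Uma}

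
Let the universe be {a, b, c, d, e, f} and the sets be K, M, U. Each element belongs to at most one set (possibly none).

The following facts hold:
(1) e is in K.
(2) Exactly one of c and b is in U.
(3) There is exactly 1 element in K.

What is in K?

From (1): e ∈ K.
(3): K already has 1, so the rest are out.

K = {e}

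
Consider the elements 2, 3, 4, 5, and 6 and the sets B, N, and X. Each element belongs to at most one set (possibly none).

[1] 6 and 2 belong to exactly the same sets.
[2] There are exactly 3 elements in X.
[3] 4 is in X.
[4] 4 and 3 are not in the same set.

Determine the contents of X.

X = {2, 4, 6}

From (3): 4 ∈ X.
(4): 3 ∉ X.
Suppose 2 ∉ X: no assignment then satisfies all the clues, so 2 ∈ X.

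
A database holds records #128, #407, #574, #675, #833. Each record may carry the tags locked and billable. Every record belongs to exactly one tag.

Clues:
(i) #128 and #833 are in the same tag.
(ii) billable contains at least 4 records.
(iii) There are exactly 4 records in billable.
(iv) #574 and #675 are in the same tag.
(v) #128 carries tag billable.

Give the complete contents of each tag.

locked = {#407}; billable = {#128, #574, #675, #833}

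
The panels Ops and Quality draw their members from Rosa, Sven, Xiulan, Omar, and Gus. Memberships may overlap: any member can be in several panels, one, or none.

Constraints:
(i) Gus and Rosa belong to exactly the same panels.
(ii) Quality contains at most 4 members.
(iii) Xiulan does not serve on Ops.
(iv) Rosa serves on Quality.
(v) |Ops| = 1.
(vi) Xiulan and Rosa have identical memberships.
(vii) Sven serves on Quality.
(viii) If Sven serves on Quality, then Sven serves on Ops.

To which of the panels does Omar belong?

Omar: none

From (iii): Xiulan ∉ Ops.
From (iv): Rosa ∈ Quality.
From (vii): Sven ∈ Quality.
(i): Gus matches Rosa: Gus ∈ Quality.
(vi): Rosa matches Xiulan: Rosa ∉ Ops.
(vi): Xiulan matches Rosa: Xiulan ∈ Quality.
(viii): Sven ∈ Ops.
(i): Gus matches Rosa: Gus ∉ Ops.
(ii): Quality already has 4, so the rest are out.
(v): Ops already has 1, so the rest are out.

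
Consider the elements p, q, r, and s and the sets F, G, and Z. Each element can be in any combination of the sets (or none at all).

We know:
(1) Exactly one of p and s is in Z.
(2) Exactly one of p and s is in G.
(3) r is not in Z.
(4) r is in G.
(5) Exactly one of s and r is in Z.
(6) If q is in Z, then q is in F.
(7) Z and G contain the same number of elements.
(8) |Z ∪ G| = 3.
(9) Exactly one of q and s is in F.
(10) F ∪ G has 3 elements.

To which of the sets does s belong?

s: G, Z

From (3): r ∉ Z.
From (4): r ∈ G.
(5) (exactly one): s ∈ Z.
(1) (exactly one): p ∉ Z.
Suppose s ∈ F: no assignment then satisfies all the clues, so s ∉ F.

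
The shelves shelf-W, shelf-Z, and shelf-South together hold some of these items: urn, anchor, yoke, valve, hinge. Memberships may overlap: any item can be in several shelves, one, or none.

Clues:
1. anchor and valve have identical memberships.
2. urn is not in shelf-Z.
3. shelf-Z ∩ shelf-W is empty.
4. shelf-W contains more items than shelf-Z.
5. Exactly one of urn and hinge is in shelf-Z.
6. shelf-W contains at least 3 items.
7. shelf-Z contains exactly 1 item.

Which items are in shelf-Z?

shelf-Z = {hinge}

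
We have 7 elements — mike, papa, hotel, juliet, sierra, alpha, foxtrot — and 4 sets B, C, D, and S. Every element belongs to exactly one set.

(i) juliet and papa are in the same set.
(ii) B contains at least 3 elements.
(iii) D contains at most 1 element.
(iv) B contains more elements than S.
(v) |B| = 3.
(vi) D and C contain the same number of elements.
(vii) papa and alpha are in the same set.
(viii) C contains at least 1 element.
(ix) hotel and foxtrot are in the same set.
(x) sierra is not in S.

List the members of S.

From (x): sierra ∉ S.
Suppose mike ∈ S: no assignment then satisfies all the clues, so mike ∉ S.

S = {foxtrot, hotel}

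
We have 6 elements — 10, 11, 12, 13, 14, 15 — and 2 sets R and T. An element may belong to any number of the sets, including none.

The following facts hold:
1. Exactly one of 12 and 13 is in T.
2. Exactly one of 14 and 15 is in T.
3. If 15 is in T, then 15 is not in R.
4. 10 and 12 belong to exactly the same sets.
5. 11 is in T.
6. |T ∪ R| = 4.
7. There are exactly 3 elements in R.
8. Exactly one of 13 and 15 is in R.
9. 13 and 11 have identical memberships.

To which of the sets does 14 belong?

From (5): 11 ∈ T.
(9): 13 matches 11: 13 ∈ T.
(1) (exactly one): 12 ∉ T.
(4): 10 matches 12: 10 ∉ T.
Suppose 14 ∉ R: no assignment then satisfies all the clues, so 14 ∈ R.

14: R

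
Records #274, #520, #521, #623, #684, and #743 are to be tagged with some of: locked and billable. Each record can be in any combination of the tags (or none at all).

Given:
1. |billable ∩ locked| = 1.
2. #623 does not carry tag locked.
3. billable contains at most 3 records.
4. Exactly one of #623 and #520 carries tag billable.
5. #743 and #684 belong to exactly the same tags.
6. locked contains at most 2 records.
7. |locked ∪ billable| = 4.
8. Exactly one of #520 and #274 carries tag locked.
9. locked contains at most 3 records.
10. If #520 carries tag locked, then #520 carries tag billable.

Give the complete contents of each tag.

locked = {#520, #521}; billable = {#520, #684, #743}

From (2): #623 ∉ locked.
Suppose #274 ∈ locked: no assignment then satisfies all the clues, so #274 ∉ locked.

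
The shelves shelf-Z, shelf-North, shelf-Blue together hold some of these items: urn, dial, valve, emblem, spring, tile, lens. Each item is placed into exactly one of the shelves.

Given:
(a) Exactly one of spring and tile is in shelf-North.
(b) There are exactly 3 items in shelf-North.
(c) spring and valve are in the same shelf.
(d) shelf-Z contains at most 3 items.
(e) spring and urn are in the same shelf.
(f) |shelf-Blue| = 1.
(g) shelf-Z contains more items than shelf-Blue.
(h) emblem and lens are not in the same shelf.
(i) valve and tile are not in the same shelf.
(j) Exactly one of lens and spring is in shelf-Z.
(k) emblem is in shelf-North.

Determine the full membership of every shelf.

shelf-Z = {spring, urn, valve}; shelf-North = {dial, emblem, tile}; shelf-Blue = {lens}

From (k): emblem ∈ shelf-North.
(h): lens ∉ shelf-North.
Suppose urn ∉ shelf-Z: no assignment then satisfies all the clues, so urn ∈ shelf-Z.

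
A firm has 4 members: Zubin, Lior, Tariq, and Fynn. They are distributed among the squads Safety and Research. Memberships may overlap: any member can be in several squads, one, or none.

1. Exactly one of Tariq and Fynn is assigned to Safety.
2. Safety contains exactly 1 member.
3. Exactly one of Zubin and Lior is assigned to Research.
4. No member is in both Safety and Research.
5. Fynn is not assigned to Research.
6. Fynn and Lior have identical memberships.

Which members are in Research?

Research = {Zubin}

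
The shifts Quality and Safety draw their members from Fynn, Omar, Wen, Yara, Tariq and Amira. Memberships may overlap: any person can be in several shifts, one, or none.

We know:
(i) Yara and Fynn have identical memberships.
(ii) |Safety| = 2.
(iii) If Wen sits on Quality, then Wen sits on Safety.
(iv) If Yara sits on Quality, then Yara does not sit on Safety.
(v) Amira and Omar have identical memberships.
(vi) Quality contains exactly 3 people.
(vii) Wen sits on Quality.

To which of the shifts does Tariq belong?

Tariq: Safety

From (vii): Wen ∈ Quality.
(iii): Wen ∈ Safety.
Suppose Tariq ∈ Quality: no assignment then satisfies all the clues, so Tariq ∉ Quality.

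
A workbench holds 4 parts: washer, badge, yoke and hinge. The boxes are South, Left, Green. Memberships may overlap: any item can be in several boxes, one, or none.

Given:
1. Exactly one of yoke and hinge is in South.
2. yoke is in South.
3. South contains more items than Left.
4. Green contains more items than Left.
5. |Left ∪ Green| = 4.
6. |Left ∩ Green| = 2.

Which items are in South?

South = {badge, washer, yoke}

From (2): yoke ∈ South.
(1) (exactly one): hinge ∉ South.
Suppose washer ∉ South: no assignment then satisfies all the clues, so washer ∈ South.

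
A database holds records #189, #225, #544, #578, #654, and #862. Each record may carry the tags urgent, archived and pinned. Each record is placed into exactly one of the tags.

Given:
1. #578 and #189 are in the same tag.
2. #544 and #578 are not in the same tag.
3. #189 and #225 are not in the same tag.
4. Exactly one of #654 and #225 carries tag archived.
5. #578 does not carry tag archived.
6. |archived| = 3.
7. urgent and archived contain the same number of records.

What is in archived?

archived = {#225, #544, #862}

From (5): #578 ∉ archived.
(1): #189 matches #578: #189 ∉ archived.
Suppose #225 ∉ archived: no assignment then satisfies all the clues, so #225 ∈ archived.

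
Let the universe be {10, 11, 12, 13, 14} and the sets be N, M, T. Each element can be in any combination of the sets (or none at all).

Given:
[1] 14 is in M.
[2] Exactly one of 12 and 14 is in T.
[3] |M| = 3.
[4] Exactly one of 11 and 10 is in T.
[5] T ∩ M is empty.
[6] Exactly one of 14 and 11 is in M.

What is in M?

M = {10, 13, 14}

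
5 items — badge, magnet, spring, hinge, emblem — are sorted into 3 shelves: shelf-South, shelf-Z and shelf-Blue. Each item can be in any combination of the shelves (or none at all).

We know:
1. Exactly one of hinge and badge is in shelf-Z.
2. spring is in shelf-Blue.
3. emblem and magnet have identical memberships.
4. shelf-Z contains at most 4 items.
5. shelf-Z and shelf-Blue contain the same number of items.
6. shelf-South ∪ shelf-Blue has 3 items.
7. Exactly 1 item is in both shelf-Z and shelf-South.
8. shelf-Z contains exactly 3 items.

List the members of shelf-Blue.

shelf-Blue = {badge, hinge, spring}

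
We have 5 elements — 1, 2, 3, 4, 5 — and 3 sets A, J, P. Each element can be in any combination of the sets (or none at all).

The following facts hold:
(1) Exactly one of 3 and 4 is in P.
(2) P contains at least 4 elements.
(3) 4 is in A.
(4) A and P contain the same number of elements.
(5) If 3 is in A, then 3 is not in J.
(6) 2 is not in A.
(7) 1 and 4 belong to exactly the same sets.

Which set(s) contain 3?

3: A

From (3): 4 ∈ A.
From (6): 2 ∉ A.
(7): 1 matches 4: 1 ∈ A.
Suppose 3 ∉ A: no assignment then satisfies all the clues, so 3 ∈ A.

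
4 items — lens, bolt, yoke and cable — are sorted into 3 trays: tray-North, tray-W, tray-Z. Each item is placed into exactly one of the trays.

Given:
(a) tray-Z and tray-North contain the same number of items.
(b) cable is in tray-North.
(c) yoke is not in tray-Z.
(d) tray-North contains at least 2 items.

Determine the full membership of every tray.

tray-North = {cable, yoke}; tray-W = {}; tray-Z = {bolt, lens}

From (b): cable ∈ tray-North.
From (c): yoke ∉ tray-Z.
Suppose lens ∈ tray-North: no assignment then satisfies all the clues, so lens ∉ tray-North.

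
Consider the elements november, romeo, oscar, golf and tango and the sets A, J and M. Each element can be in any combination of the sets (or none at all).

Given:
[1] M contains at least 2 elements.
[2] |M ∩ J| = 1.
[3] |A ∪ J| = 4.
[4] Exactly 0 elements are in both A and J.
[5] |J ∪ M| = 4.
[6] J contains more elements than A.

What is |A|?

1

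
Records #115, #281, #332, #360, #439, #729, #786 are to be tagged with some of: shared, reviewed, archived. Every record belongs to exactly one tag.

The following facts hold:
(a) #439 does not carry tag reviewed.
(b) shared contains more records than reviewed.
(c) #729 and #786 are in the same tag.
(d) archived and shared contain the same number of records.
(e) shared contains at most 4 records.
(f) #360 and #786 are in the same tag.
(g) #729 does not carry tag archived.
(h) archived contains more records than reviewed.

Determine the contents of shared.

shared = {#360, #729, #786}

From (a): #439 ∉ reviewed.
From (g): #729 ∉ archived.
(c): #786 matches #729: #786 ∉ archived.
(f): #360 matches #786: #360 ∉ archived.
Suppose #115 ∈ shared: no assignment then satisfies all the clues, so #115 ∉ shared.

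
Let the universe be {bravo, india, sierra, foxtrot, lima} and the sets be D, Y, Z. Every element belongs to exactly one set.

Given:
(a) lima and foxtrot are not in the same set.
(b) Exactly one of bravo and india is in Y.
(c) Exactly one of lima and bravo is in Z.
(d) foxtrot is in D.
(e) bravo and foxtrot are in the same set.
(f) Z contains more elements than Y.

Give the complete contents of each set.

D = {bravo, foxtrot}; Y = {india}; Z = {lima, sierra}

From (d): foxtrot ∈ D.
(a): lima ∉ D.
(e): bravo matches foxtrot: bravo ∈ D.
(b) (exactly one): india ∈ Y.
(c) (exactly one): lima ∈ Z.
Suppose sierra ∈ D: no assignment then satisfies all the clues, so sierra ∉ D.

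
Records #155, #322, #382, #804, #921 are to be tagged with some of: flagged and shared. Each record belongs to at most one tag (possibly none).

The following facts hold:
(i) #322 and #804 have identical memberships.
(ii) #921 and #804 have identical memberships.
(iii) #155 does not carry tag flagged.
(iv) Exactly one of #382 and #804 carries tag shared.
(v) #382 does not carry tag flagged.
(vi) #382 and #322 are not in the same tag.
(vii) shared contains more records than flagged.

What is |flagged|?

0

From (iii): #155 ∉ flagged.
From (v): #382 ∉ flagged.
Suppose #322 ∈ flagged: no assignment then satisfies all the clues, so #322 ∉ flagged.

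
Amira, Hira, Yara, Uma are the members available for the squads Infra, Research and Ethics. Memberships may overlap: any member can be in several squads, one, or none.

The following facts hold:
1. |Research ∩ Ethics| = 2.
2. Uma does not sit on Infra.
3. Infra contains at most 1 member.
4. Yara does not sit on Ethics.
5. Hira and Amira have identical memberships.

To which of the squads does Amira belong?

Amira: Ethics, Research

From (2): Uma ∉ Infra.
From (4): Yara ∉ Ethics.
Suppose Amira ∈ Infra: no assignment then satisfies all the clues, so Amira ∉ Infra.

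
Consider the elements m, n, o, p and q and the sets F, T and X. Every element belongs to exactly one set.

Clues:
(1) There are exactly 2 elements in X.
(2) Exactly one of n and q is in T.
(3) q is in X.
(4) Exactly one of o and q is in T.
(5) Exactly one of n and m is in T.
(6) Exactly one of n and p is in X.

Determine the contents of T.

T = {n, o}

From (3): q ∈ X.
(2) (exactly one): n ∈ T.
(4) (exactly one): o ∈ T.
(5) (exactly one): m ∉ T.
(6) (exactly one): p ∈ X.
(1): X already has 2, so the rest are out.
Only one set left: m ∈ F.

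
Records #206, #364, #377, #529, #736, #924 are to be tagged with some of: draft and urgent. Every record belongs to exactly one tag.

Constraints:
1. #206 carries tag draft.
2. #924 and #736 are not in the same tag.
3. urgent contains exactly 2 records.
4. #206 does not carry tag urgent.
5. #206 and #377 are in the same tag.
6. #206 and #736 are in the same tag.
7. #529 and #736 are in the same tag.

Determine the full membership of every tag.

From (1): #206 ∈ draft.
(5): #377 matches #206: #377 ∈ draft.
(6): #736 matches #206: #736 ∈ draft.
(7): #529 matches #736: #529 ∈ draft.
(2): #924 ∉ draft.
(3): only 2 candidates remain for urgent, so all are in.

draft = {#206, #377, #529, #736}; urgent = {#364, #924}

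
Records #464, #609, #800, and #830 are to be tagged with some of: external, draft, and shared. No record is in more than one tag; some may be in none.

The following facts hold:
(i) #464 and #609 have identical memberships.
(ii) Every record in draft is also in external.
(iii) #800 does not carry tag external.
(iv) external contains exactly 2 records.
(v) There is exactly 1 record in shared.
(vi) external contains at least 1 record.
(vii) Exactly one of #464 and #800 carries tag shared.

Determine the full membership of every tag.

external = {#464, #609}; draft = {}; shared = {#800}

From (iii): #800 ∉ external.
(ii) contrapositive: #800 ∉ draft.
Suppose #464 ∉ external: no assignment then satisfies all the clues, so #464 ∈ external.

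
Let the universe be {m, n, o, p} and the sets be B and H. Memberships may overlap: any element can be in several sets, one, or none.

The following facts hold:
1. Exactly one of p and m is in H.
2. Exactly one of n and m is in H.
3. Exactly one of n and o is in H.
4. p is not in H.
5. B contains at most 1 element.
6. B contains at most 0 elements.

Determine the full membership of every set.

From (4): p ∉ H.
(1) (exactly one): m ∈ H.
(2) (exactly one): n ∉ H.
(3) (exactly one): o ∈ H.
(6): B already has 0, so the rest are out.

B = {}; H = {m, o}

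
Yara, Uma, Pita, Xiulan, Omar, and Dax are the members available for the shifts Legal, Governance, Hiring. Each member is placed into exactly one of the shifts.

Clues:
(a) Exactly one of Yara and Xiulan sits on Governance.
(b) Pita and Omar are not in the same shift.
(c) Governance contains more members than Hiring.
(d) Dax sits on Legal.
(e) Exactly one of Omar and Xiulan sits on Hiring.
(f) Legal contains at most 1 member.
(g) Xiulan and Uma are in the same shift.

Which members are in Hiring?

Hiring = {Omar, Yara}

From (d): Dax ∈ Legal.
(f): Legal already has 1, so the rest are out.
Suppose Yara ∉ Hiring: no assignment then satisfies all the clues, so Yara ∈ Hiring.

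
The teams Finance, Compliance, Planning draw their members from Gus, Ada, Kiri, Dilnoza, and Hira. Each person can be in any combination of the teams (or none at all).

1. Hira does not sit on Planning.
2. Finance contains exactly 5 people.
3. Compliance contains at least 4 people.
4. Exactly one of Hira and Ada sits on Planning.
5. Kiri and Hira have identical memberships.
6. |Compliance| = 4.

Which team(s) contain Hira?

Hira: Compliance, Finance

From (1): Hira ∉ Planning.
(2): only 5 candidates remain for Finance, so all are in.
(4) (exactly one): Ada ∈ Planning.
(5): Kiri matches Hira: Kiri ∉ Planning.
Suppose Hira ∉ Compliance: no assignment then satisfies all the clues, so Hira ∈ Compliance.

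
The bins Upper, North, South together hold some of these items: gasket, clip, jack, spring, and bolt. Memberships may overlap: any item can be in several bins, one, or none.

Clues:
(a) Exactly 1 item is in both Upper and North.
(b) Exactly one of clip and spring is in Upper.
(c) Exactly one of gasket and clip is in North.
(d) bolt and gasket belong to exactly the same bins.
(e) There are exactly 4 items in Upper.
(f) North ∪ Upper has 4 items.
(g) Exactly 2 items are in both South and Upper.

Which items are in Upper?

Upper = {bolt, clip, gasket, jack}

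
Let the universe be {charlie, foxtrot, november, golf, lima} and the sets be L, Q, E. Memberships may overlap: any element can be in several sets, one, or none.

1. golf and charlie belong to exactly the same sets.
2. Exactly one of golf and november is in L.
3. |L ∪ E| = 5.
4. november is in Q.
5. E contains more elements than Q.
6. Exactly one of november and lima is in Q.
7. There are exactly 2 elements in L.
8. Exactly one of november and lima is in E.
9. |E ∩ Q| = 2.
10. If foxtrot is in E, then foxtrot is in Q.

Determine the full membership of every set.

L = {lima, november}; Q = {foxtrot, november}; E = {charlie, foxtrot, golf, november}

From (4): november ∈ Q.
(6) (exactly one): lima ∉ Q.
Suppose charlie ∈ L: no assignment then satisfies all the clues, so charlie ∉ L.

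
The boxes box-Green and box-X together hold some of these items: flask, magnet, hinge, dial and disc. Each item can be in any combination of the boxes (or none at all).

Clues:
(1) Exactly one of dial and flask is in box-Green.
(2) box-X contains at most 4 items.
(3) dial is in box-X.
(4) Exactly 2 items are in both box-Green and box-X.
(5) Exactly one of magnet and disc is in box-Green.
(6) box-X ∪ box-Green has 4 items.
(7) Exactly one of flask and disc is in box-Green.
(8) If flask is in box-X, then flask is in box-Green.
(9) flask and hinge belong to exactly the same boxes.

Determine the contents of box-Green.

From (3): dial ∈ box-X.
Suppose flask ∉ box-Green: no assignment then satisfies all the clues, so flask ∈ box-Green.

box-Green = {flask, hinge, magnet}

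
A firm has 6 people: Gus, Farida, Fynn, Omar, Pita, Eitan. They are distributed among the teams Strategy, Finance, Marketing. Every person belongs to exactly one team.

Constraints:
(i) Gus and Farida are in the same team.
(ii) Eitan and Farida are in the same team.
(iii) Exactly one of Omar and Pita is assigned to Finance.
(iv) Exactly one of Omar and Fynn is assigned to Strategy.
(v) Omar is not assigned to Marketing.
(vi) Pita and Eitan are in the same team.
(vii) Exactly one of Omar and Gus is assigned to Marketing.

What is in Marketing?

Marketing = {Eitan, Farida, Gus, Pita}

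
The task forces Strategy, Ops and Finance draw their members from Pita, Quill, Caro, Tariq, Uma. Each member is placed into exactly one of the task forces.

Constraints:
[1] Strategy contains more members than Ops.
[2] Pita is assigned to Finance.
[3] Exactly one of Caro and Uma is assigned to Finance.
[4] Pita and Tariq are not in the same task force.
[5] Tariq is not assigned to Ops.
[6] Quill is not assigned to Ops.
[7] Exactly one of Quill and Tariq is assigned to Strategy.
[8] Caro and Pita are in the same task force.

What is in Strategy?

From (2): Pita ∈ Finance.
From (5): Tariq ∉ Ops.
From (6): Quill ∉ Ops.
(4): Tariq ∉ Finance.
(8): Caro matches Pita: Caro ∉ Strategy.
(8): Caro matches Pita: Caro ∉ Ops.
(8): Caro matches Pita: Caro ∈ Finance.
Only one task force left: Tariq ∈ Strategy.
(3) (exactly one): Uma ∉ Finance.
(7) (exactly one): Quill ∉ Strategy.
Only one task force left: Quill ∈ Finance.
Suppose Uma ∉ Strategy: no assignment then satisfies all the clues, so Uma ∈ Strategy.

Strategy = {Tariq, Uma}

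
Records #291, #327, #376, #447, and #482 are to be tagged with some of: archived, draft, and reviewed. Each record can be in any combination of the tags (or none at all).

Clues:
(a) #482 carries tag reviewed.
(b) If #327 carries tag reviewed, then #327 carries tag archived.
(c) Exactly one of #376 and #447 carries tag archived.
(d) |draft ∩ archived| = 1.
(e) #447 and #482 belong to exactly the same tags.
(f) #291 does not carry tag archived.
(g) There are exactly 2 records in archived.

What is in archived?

archived = {#327, #376}

From (a): #482 ∈ reviewed.
From (f): #291 ∉ archived.
(e): #447 matches #482: #447 ∈ reviewed.
Suppose #327 ∉ archived: no assignment then satisfies all the clues, so #327 ∈ archived.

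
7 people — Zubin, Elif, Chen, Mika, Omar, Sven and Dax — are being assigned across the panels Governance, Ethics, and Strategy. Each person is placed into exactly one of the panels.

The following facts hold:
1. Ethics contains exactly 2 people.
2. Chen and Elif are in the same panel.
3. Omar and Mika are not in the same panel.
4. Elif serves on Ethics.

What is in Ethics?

Ethics = {Chen, Elif}

From (4): Elif ∈ Ethics.
(2): Chen matches Elif: Chen ∉ Governance.
(2): Chen matches Elif: Chen ∈ Ethics.
(1): Ethics already has 2, so the rest are out.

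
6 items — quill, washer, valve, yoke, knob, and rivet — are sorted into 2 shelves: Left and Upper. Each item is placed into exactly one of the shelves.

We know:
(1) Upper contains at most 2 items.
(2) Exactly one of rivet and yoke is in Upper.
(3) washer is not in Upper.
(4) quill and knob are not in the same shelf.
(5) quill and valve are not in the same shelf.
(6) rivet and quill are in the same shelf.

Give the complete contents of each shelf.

Left = {knob, valve, washer, yoke}; Upper = {quill, rivet}

From (3): washer ∉ Upper.
Only one shelf left: washer ∈ Left.
Suppose quill ∈ Left: no assignment then satisfies all the clues, so quill ∉ Left.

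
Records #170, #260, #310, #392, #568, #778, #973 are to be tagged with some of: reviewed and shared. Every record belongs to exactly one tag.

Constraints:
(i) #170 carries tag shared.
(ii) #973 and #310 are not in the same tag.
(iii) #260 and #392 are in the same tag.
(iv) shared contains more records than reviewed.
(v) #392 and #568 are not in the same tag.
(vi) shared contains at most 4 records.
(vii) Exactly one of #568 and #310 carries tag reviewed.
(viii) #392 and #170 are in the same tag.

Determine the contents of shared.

From (i): #170 ∈ shared.
(viii): #392 matches #170: #392 ∉ reviewed.
(viii): #392 matches #170: #392 ∈ shared.
(iii): #260 matches #392: #260 ∉ reviewed.
(iii): #260 matches #392: #260 ∈ shared.
(v): #568 ∉ shared.
Only one tag left: #568 ∈ reviewed.
(vii) (exactly one): #310 ∉ reviewed.
Only one tag left: #310 ∈ shared.
(ii): #973 ∉ shared.
(vi): shared already has 4, so the rest are out.
Only one tag left: #973 ∈ reviewed.

shared = {#170, #260, #310, #392}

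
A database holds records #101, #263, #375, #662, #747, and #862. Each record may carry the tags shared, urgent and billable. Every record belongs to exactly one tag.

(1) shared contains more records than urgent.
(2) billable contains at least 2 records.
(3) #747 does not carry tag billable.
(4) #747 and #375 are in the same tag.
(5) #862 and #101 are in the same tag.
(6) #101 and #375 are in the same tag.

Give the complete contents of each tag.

shared = {#101, #375, #747, #862}; urgent = {}; billable = {#263, #662}

From (3): #747 ∉ billable.
(4): #375 matches #747: #375 ∉ billable.
(6): #101 matches #375: #101 ∉ billable.
(5): #862 matches #101: #862 ∉ billable.
(2): only 2 candidates remain for billable, so all are in.
Suppose #101 ∉ shared: no assignment then satisfies all the clues, so #101 ∈ shared.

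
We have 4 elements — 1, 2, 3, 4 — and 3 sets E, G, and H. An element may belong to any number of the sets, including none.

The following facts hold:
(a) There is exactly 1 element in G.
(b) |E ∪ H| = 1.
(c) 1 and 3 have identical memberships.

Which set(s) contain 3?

3: none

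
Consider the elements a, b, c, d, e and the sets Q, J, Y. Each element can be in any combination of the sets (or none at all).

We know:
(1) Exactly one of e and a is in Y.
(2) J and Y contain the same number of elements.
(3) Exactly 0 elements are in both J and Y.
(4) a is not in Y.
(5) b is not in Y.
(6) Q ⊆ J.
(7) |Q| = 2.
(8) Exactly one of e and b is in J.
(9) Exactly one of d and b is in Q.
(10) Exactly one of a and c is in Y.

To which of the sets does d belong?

d: none

From (4): a ∉ Y.
From (5): b ∉ Y.
(1) (exactly one): e ∈ Y.
(10) (exactly one): c ∈ Y.
Suppose d ∈ Q: no assignment then satisfies all the clues, so d ∉ Q.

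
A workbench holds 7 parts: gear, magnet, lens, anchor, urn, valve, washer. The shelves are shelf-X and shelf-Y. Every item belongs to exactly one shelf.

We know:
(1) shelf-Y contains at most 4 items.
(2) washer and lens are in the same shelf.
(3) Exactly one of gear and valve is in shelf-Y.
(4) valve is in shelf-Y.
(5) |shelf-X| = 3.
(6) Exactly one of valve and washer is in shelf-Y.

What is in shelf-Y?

From (4): valve ∈ shelf-Y.
(3) (exactly one): gear ∉ shelf-Y.
(6) (exactly one): washer ∉ shelf-Y.
Only one shelf left: gear ∈ shelf-X.
Only one shelf left: washer ∈ shelf-X.
(2): lens matches washer: lens ∈ shelf-X.
(5): shelf-X already has 3, so the rest are out.
Only one shelf left: magnet ∈ shelf-Y.
Only one shelf left: anchor ∈ shelf-Y.
Only one shelf left: urn ∈ shelf-Y.

shelf-Y = {anchor, magnet, urn, valve}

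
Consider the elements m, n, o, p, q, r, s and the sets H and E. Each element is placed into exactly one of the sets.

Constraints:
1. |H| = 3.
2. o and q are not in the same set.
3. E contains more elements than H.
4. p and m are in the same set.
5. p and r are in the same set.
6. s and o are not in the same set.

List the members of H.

H = {n, q, s}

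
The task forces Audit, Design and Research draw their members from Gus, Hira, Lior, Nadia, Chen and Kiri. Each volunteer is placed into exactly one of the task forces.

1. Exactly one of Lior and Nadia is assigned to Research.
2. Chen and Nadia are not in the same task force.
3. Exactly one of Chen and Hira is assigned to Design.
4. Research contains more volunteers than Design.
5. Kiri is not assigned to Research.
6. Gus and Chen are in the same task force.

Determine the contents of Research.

Research = {Chen, Gus, Lior}

From (5): Kiri ∉ Research.
Suppose Gus ∉ Research: no assignment then satisfies all the clues, so Gus ∈ Research.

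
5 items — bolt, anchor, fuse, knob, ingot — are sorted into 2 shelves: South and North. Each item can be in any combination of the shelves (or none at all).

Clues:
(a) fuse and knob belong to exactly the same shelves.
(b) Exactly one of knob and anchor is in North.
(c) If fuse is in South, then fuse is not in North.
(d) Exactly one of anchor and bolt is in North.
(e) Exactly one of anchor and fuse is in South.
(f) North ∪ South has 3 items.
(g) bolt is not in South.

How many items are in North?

1

From (g): bolt ∉ South.
Suppose bolt ∈ North: no assignment then satisfies all the clues, so bolt ∉ North.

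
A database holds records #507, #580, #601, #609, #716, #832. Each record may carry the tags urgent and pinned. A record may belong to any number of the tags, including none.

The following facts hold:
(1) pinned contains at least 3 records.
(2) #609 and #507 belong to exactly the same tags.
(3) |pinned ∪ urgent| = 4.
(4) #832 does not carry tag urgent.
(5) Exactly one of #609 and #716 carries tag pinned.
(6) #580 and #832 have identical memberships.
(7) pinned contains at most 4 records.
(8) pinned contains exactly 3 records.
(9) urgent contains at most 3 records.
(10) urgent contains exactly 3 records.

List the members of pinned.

pinned = {#507, #601, #609}

From (4): #832 ∉ urgent.
(6): #580 matches #832: #580 ∉ urgent.
Suppose #507 ∉ pinned: no assignment then satisfies all the clues, so #507 ∈ pinned.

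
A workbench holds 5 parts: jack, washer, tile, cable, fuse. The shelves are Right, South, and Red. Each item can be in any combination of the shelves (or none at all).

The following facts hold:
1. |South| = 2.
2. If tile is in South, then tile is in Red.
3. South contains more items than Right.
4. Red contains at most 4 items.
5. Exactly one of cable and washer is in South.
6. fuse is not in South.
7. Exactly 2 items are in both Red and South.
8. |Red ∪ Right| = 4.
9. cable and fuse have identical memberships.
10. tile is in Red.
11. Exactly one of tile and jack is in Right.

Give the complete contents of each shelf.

Right = {tile}; South = {tile, washer}; Red = {cable, fuse, tile, washer}

From (6): fuse ∉ South.
From (10): tile ∈ Red.
(9): cable matches fuse: cable ∉ South.
(5) (exactly one): washer ∈ South.
Suppose jack ∈ Right: no assignment then satisfies all the clues, so jack ∉ Right.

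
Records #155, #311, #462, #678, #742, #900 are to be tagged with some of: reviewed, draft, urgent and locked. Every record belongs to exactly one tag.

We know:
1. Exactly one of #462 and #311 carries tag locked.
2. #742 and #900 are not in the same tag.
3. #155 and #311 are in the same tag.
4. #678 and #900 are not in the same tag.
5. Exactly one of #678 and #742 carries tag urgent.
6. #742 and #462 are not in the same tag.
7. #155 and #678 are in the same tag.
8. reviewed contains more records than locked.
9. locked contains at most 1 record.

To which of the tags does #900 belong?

#900: draft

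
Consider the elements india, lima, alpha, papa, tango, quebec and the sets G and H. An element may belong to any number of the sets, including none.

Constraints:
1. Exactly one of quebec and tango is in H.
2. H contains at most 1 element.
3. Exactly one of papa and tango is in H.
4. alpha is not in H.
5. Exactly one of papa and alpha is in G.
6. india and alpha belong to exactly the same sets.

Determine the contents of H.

H = {tango}

From (4): alpha ∉ H.
(6): india matches alpha: india ∉ H.
Suppose lima ∈ H: no assignment then satisfies all the clues, so lima ∉ H.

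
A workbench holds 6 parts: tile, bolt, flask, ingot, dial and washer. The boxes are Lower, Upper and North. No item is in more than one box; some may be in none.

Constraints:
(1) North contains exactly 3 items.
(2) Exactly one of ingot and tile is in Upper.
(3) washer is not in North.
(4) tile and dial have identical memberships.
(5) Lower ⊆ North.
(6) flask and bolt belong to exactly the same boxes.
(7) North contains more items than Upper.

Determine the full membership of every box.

Lower = {}; Upper = {dial, tile}; North = {bolt, flask, ingot}

From (3): washer ∉ North.
(5) contrapositive: washer ∉ Lower.
Suppose tile ∈ Lower: no assignment then satisfies all the clues, so tile ∉ Lower.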